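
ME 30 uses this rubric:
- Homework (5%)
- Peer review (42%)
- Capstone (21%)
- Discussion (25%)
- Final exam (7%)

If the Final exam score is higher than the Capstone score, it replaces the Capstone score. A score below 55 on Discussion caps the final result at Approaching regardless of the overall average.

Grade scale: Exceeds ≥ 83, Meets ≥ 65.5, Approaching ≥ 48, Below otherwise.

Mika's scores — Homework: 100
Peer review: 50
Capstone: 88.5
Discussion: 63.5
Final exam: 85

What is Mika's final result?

Final exam (85) ≤ Capstone (88.5), so Capstone stays at 88.5.
Discussion score 63.5 ≥ 55: minimum met.
Weighted total:
  Homework 100 × 0.05 = 5
  Peer review 50 × 0.42 = 21
  Capstone 88.5 × 0.21 = 18.585
  Discussion 63.5 × 0.25 = 15.875
  Final exam 85 × 0.07 = 5.95
Sum = 66.41
66.41 is ≥ 65.5 and < 83 → Meets

Meets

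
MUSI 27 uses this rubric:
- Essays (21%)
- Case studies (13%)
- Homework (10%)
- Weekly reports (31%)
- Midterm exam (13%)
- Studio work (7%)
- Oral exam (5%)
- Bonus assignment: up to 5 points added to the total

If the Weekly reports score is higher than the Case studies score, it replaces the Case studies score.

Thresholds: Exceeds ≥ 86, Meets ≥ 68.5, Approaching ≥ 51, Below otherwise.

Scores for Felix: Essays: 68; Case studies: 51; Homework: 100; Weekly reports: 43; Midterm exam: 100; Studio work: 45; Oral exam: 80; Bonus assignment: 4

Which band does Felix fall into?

Weekly reports (43) ≤ Case studies (51), so Case studies stays at 51.
Weighted total:
  Essays 68 × 0.21 = 14.28
  Case studies 51 × 0.13 = 6.63
  Homework 100 × 0.1 = 10
  Weekly reports 43 × 0.31 = 13.33
  Midterm exam 100 × 0.13 = 13
  Studio work 45 × 0.07 = 3.15
  Oral exam 80 × 0.05 = 4
Sum = 64.39
Bonus assignment: 64.39 + 4 = 68.39
68.39 is ≥ 51 and < 68.5 → Approaching

Approaching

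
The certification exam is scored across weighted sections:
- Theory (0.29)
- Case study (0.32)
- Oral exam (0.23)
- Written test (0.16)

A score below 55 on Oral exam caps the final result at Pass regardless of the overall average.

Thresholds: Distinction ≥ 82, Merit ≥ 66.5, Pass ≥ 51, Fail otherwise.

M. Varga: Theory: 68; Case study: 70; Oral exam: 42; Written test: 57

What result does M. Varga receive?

Oral exam score 42 < 55: minimum not met.
Weighted total:
  Theory 68 × 0.29 = 19.72
  Case study 70 × 0.32 = 22.4
  Oral exam 42 × 0.23 = 9.66
  Written test 57 × 0.16 = 9.12
Sum = 60.9
60.9 would be Pass; cap at Pass applies → Pass.

Pass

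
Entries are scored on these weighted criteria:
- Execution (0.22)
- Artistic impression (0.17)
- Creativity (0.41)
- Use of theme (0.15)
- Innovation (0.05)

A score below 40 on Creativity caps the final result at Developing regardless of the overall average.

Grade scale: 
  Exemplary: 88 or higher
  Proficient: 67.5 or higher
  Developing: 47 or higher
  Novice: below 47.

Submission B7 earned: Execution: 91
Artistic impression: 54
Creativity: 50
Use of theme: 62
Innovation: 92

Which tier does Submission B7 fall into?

Developing

Creativity score 50 ≥ 40: minimum met.
Weighted total:
  Execution 91 × 0.22 = 20.02
  Artistic impression 54 × 0.17 = 9.18
  Creativity 50 × 0.41 = 20.5
  Use of theme 62 × 0.15 = 9.3
  Innovation 92 × 0.05 = 4.6
Sum = 63.6
63.6 is ≥ 47 and < 67.5 → Developing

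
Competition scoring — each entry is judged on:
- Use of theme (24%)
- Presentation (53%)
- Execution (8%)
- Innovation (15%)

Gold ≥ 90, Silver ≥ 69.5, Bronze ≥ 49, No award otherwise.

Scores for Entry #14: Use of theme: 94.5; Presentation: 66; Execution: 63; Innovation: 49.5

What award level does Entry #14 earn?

Weighted total:
  Use of theme 94.5 × 0.24 = 22.68
  Presentation 66 × 0.53 = 34.98
  Execution 63 × 0.08 = 5.04
  Innovation 49.5 × 0.15 = 7.425
Sum = 70.125
70.125 is ≥ 69.5 and < 90 → Silver

Silver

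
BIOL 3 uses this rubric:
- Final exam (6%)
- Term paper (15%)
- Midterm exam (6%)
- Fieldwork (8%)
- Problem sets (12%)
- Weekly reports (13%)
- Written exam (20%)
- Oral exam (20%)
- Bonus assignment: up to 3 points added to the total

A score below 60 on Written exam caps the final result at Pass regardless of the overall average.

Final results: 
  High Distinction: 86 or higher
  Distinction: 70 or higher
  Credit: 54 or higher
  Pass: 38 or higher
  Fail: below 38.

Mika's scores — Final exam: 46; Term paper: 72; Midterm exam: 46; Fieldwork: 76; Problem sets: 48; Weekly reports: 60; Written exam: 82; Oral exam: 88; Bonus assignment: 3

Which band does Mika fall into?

Distinction

Written exam score 82 ≥ 60: minimum met.
Weighted total:
  Final exam 46 × 0.06 = 2.76
  Term paper 72 × 0.15 = 10.8
  Midterm exam 46 × 0.06 = 2.76
  Fieldwork 76 × 0.08 = 6.08
  Problem sets 48 × 0.12 = 5.76
  Weekly reports 60 × 0.13 = 7.8
  Written exam 82 × 0.2 = 16.4
  Oral exam 88 × 0.2 = 17.6
Sum = 69.96
Bonus assignment: 69.96 + 3 = 72.96
72.96 is ≥ 70 and < 86 → Distinction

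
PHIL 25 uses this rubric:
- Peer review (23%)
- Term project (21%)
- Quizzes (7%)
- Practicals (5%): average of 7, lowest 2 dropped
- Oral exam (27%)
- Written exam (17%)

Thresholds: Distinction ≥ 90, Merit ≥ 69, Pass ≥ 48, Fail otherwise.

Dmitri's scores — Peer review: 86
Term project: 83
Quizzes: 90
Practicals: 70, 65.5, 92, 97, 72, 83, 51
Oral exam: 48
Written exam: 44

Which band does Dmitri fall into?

Pass

Practicals: drop 51, 65.5 → average of remaining 5 = 414/5 = 82.8
Weighted total:
  Peer review 86 × 0.23 = 19.78
  Term project 83 × 0.21 = 17.43
  Quizzes 90 × 0.07 = 6.3
  Practicals 82.8 × 0.05 = 4.14
  Oral exam 48 × 0.27 = 12.96
  Written exam 44 × 0.17 = 7.48
Sum = 68.09
68.09 is ≥ 48 and < 69 → Pass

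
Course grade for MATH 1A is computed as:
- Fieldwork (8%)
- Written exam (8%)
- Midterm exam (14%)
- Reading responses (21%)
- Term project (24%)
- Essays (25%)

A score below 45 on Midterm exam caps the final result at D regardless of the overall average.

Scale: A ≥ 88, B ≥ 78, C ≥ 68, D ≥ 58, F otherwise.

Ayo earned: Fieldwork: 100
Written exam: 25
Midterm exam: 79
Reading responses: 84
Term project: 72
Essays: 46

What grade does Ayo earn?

D

Midterm exam score 79 ≥ 45: minimum met.
Weighted total:
  Fieldwork 100 × 0.08 = 8
  Written exam 25 × 0.08 = 2
  Midterm exam 79 × 0.14 = 11.06
  Reading responses 84 × 0.21 = 17.64
  Term project 72 × 0.24 = 17.28
  Essays 46 × 0.25 = 11.5
Sum = 67.48
67.48 is ≥ 58 and < 68 → D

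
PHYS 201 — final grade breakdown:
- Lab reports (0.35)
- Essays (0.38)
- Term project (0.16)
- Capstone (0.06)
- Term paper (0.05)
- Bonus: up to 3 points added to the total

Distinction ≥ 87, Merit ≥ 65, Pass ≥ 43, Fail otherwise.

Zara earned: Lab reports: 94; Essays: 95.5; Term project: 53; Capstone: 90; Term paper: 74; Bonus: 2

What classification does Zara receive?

Distinction

Weighted total:
  Lab reports 94 × 0.35 = 32.9
  Essays 95.5 × 0.38 = 36.29
  Term project 53 × 0.16 = 8.48
  Capstone 90 × 0.06 = 5.4
  Term paper 74 × 0.05 = 3.7
Sum = 86.77
Bonus: 86.77 + 2 = 88.77
88.77 ≥ 87 → Distinction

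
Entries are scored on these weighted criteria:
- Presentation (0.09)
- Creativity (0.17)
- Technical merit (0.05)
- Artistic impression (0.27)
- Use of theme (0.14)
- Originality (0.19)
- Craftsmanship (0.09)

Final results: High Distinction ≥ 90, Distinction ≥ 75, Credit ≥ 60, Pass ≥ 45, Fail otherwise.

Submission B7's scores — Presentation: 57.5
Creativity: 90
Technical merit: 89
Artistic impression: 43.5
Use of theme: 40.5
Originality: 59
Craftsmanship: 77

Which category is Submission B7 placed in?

Credit

Weighted total:
  Presentation 57.5 × 0.09 = 5.175
  Creativity 90 × 0.17 = 15.3
  Technical merit 89 × 0.05 = 4.45
  Artistic impression 43.5 × 0.27 = 11.745
  Use of theme 40.5 × 0.14 = 5.67
  Originality 59 × 0.19 = 11.21
  Craftsmanship 77 × 0.09 = 6.93
Sum = 60.48
60.48 is ≥ 60 and < 75 → Credit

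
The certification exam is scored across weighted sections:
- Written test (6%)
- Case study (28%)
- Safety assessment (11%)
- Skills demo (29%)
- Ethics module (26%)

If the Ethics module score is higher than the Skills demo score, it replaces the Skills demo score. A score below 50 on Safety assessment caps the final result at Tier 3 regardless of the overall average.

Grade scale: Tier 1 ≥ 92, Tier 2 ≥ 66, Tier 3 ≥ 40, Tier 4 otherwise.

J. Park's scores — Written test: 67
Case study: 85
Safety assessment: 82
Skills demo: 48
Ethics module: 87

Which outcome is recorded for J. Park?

Ethics module (87) > Skills demo (48), so Skills demo counts as 87.
Safety assessment score 82 ≥ 50: minimum met.
Weighted total:
  Written test 67 × 0.06 = 4.02
  Case study 85 × 0.28 = 23.8
  Safety assessment 82 × 0.11 = 9.02
  Skills demo 87 × 0.29 = 25.23
  Ethics module 87 × 0.26 = 22.62
Sum = 84.69
84.69 is ≥ 66 and < 92 → Tier 2

Tier 2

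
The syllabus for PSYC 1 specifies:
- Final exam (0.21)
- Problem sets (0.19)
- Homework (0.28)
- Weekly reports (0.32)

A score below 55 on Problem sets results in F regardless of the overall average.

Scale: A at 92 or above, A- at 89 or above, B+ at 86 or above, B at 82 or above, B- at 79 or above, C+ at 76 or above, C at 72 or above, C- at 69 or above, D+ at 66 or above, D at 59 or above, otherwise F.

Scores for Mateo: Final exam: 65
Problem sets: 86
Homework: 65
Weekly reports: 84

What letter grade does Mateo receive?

Problem sets score 86 ≥ 55: minimum met.
Weighted total:
  Final exam 65 × 0.21 = 13.65
  Problem sets 86 × 0.19 = 16.34
  Homework 65 × 0.28 = 18.2
  Weekly reports 84 × 0.32 = 26.88
Sum = 75.07
75.07 is ≥ 72 and < 76 → C

C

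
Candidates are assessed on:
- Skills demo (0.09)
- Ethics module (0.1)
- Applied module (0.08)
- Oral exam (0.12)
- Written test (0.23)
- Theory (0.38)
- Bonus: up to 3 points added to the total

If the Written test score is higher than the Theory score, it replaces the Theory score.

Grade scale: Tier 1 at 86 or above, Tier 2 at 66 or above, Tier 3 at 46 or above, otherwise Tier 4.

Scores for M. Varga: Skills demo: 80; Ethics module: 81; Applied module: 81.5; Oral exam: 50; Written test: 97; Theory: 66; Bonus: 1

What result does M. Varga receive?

Written test (97) > Theory (66), so Theory counts as 97.
Weighted total:
  Skills demo 80 × 0.09 = 7.2
  Ethics module 81 × 0.1 = 8.1
  Applied module 81.5 × 0.08 = 6.52
  Oral exam 50 × 0.12 = 6
  Written test 97 × 0.23 = 22.31
  Theory 97 × 0.38 = 36.86
Sum = 86.99
Bonus: 86.99 + 1 = 87.99
87.99 ≥ 86 → Tier 1

Tier 1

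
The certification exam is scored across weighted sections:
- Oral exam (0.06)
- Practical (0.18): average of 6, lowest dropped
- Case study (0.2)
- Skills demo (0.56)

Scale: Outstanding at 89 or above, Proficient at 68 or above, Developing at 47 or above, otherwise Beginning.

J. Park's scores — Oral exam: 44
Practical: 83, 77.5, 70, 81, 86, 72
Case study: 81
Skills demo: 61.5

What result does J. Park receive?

Practical: drop 70 → average of remaining 5 = 399.5/5 = 79.9
Weighted total:
  Oral exam 44 × 0.06 = 2.64
  Practical 79.9 × 0.18 = 14.382
  Case study 81 × 0.2 = 16.2
  Skills demo 61.5 × 0.56 = 34.44
Sum = 67.662
67.662 is ≥ 47 and < 68 → Developing

Developing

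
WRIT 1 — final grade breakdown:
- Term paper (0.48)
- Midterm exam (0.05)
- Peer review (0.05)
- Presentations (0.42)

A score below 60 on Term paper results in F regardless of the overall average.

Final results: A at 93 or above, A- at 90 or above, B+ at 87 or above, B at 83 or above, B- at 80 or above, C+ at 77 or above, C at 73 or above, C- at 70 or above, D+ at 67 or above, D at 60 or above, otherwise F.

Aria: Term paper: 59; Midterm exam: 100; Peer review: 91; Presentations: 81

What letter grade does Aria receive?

Term paper score 59 < 60: minimum not met.
Weighted total:
  Term paper 59 × 0.48 = 28.32
  Midterm exam 100 × 0.05 = 5
  Peer review 91 × 0.05 = 4.55
  Presentations 81 × 0.42 = 34.02
Sum = 71.89
Because the Term paper minimum was not met, the result is F.

F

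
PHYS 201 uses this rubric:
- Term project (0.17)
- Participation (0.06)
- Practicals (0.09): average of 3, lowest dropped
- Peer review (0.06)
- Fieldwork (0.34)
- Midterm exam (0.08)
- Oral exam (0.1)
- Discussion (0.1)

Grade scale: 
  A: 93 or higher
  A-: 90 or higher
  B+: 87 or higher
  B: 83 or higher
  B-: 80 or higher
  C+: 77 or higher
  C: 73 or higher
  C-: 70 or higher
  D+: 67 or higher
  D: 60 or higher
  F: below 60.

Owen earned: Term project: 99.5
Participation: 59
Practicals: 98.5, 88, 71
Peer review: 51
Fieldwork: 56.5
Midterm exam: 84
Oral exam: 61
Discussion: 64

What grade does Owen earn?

C-

Practicals: drop 71 → average of remaining 2 = 186.5/2 = 93.25
Weighted total:
  Term project 99.5 × 0.17 = 16.915
  Participation 59 × 0.06 = 3.54
  Practicals 93.25 × 0.09 = 8.3925
  Peer review 51 × 0.06 = 3.06
  Fieldwork 56.5 × 0.34 = 19.21
  Midterm exam 84 × 0.08 = 6.72
  Oral exam 61 × 0.1 = 6.1
  Discussion 64 × 0.1 = 6.4
Sum = 70.3375
70.3375 is ≥ 70 and < 73 → C-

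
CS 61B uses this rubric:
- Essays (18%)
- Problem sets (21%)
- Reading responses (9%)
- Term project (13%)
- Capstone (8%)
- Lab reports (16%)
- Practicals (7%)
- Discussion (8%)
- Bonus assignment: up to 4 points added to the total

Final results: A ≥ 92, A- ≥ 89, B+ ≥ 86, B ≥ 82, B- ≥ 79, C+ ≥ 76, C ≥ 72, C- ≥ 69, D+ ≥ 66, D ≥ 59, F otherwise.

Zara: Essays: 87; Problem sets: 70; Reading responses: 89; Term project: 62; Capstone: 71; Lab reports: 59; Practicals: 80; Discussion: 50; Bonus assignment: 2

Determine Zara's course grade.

C

Weighted total:
  Essays 87 × 0.18 = 15.66
  Problem sets 70 × 0.21 = 14.7
  Reading responses 89 × 0.09 = 8.01
  Term project 62 × 0.13 = 8.06
  Capstone 71 × 0.08 = 5.68
  Lab reports 59 × 0.16 = 9.44
  Practicals 80 × 0.07 = 5.6
  Discussion 50 × 0.08 = 4
Sum = 71.15
Bonus assignment: 71.15 + 2 = 73.15
73.15 is ≥ 72 and < 76 → C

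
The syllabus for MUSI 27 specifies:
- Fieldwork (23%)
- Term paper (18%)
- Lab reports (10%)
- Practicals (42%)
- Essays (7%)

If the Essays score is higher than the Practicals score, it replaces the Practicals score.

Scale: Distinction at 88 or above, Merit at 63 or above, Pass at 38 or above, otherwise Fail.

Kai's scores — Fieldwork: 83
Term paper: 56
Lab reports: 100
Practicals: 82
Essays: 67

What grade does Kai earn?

Merit

Essays (67) ≤ Practicals (82), so Practicals stays at 82.
Weighted total:
  Fieldwork 83 × 0.23 = 19.09
  Term paper 56 × 0.18 = 10.08
  Lab reports 100 × 0.1 = 10
  Practicals 82 × 0.42 = 34.44
  Essays 67 × 0.07 = 4.69
Sum = 78.3
78.3 is ≥ 63 and < 88 → Merit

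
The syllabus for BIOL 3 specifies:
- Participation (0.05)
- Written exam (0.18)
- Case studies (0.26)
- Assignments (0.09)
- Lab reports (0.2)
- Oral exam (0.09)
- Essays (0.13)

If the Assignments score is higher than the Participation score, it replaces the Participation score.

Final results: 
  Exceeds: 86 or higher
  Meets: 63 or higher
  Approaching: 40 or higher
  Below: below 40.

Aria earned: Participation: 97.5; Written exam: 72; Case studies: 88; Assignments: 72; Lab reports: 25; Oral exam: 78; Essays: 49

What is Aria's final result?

Assignments (72) ≤ Participation (97.5), so Participation stays at 97.5.
Weighted total:
  Participation 97.5 × 0.05 = 4.875
  Written exam 72 × 0.18 = 12.96
  Case studies 88 × 0.26 = 22.88
  Assignments 72 × 0.09 = 6.48
  Lab reports 25 × 0.2 = 5
  Oral exam 78 × 0.09 = 7.02
  Essays 49 × 0.13 = 6.37
Sum = 65.585
65.585 is ≥ 63 and < 86 → Meets

Meets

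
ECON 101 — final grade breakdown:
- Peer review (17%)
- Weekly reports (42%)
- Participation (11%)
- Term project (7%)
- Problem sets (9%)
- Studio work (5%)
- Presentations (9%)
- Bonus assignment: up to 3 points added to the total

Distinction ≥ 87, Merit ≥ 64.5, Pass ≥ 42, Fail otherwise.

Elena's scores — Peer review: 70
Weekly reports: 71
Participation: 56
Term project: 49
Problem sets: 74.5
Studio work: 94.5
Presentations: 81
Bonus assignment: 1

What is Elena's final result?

Weighted total:
  Peer review 70 × 0.17 = 11.9
  Weekly reports 71 × 0.42 = 29.82
  Participation 56 × 0.11 = 6.16
  Term project 49 × 0.07 = 3.43
  Problem sets 74.5 × 0.09 = 6.705
  Studio work 94.5 × 0.05 = 4.725
  Presentations 81 × 0.09 = 7.29
Sum = 70.03
Bonus assignment: 70.03 + 1 = 71.03
71.03 is ≥ 64.5 and < 87 → Merit

Merit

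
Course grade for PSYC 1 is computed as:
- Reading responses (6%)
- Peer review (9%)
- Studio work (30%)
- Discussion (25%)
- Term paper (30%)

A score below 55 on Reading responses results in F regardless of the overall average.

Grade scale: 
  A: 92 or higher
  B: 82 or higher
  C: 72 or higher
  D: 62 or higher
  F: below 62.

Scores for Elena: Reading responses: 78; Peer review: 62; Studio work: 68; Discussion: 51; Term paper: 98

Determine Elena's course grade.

Reading responses score 78 ≥ 55: minimum met.
Weighted total:
  Reading responses 78 × 0.06 = 4.68
  Peer review 62 × 0.09 = 5.58
  Studio work 68 × 0.3 = 20.4
  Discussion 51 × 0.25 = 12.75
  Term paper 98 × 0.3 = 29.4
Sum = 72.81
72.81 is ≥ 72 and < 82 → C

C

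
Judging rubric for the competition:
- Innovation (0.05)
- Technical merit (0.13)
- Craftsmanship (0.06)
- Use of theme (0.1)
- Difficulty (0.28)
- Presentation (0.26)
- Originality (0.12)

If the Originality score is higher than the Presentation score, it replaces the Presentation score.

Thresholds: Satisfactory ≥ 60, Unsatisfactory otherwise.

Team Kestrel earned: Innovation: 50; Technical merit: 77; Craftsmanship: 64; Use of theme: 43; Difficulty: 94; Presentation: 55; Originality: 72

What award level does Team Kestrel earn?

Originality (72) > Presentation (55), so Presentation counts as 72.
Weighted total:
  Innovation 50 × 0.05 = 2.5
  Technical merit 77 × 0.13 = 10.01
  Craftsmanship 64 × 0.06 = 3.84
  Use of theme 43 × 0.1 = 4.3
  Difficulty 94 × 0.28 = 26.32
  Presentation 72 × 0.26 = 18.72
  Originality 72 × 0.12 = 8.64
Sum = 74.33
74.33 ≥ 60 → Satisfactory

Satisfactory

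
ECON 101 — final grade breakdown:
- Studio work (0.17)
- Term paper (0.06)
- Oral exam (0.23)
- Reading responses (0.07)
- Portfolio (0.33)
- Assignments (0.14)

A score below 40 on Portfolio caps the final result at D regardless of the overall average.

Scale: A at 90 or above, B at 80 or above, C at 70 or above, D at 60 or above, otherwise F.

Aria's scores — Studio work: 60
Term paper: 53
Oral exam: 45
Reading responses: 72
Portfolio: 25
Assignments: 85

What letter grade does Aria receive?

F

Portfolio score 25 < 40: minimum not met.
Weighted total:
  Studio work 60 × 0.17 = 10.2
  Term paper 53 × 0.06 = 3.18
  Oral exam 45 × 0.23 = 10.35
  Reading responses 72 × 0.07 = 5.04
  Portfolio 25 × 0.33 = 8.25
  Assignments 85 × 0.14 = 11.9
Sum = 48.92
48.92 would be F; cap at D applies → F.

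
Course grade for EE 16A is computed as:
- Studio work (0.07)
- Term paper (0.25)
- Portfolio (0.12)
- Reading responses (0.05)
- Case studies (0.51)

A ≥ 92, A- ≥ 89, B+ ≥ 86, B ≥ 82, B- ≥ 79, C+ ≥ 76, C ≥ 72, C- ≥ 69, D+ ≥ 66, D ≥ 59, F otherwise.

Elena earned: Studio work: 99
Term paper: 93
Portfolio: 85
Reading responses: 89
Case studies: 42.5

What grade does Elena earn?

Weighted total:
  Studio work 99 × 0.07 = 6.93
  Term paper 93 × 0.25 = 23.25
  Portfolio 85 × 0.12 = 10.2
  Reading responses 89 × 0.05 = 4.45
  Case studies 42.5 × 0.51 = 21.675
Sum = 66.505
66.505 is ≥ 66 and < 69 → D+

D+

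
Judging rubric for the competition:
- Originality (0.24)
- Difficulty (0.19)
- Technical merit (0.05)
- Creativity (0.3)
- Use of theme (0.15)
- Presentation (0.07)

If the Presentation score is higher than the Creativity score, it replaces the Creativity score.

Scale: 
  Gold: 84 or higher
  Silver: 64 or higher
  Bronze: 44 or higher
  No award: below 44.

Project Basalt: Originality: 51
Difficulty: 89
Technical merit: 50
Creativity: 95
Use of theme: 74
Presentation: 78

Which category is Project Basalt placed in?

Presentation (78) ≤ Creativity (95), so Creativity stays at 95.
Weighted total:
  Originality 51 × 0.24 = 12.24
  Difficulty 89 × 0.19 = 16.91
  Technical merit 50 × 0.05 = 2.5
  Creativity 95 × 0.3 = 28.5
  Use of theme 74 × 0.15 = 11.1
  Presentation 78 × 0.07 = 5.46
Sum = 76.71
76.71 is ≥ 64 and < 84 → Silver

Silver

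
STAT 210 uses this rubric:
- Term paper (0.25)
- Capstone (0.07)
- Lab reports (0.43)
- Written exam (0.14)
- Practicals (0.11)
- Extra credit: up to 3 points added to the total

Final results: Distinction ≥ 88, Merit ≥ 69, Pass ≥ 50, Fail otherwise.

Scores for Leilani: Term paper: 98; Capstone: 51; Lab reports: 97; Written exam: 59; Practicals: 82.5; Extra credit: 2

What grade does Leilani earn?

Weighted total:
  Term paper 98 × 0.25 = 24.5
  Capstone 51 × 0.07 = 3.57
  Lab reports 97 × 0.43 = 41.71
  Written exam 59 × 0.14 = 8.26
  Practicals 82.5 × 0.11 = 9.075
Sum = 87.115
Extra credit: 87.115 + 2 = 89.115
89.115 ≥ 88 → Distinction

Distinction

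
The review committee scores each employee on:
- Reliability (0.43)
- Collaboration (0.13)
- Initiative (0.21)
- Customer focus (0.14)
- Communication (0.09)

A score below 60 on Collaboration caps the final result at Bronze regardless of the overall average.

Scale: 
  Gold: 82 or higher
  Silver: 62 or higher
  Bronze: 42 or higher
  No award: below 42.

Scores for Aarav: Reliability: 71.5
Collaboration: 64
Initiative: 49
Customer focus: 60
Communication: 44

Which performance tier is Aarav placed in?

Bronze

Collaboration score 64 ≥ 60: minimum met.
Weighted total:
  Reliability 71.5 × 0.43 = 30.745
  Collaboration 64 × 0.13 = 8.32
  Initiative 49 × 0.21 = 10.29
  Customer focus 60 × 0.14 = 8.4
  Communication 44 × 0.09 = 3.96
Sum = 61.715
61.715 is ≥ 42 and < 62 → Bronze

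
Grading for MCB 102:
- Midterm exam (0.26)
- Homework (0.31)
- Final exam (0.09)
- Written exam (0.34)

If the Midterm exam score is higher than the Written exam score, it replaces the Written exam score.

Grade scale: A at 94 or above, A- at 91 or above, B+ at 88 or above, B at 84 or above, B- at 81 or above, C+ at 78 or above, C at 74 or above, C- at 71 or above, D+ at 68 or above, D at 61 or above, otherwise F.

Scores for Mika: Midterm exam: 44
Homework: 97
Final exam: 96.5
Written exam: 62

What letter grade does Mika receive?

C-

Midterm exam (44) ≤ Written exam (62), so Written exam stays at 62.
Weighted total:
  Midterm exam 44 × 0.26 = 11.44
  Homework 97 × 0.31 = 30.07
  Final exam 96.5 × 0.09 = 8.685
  Written exam 62 × 0.34 = 21.08
Sum = 71.275
71.275 is ≥ 71 and < 74 → C-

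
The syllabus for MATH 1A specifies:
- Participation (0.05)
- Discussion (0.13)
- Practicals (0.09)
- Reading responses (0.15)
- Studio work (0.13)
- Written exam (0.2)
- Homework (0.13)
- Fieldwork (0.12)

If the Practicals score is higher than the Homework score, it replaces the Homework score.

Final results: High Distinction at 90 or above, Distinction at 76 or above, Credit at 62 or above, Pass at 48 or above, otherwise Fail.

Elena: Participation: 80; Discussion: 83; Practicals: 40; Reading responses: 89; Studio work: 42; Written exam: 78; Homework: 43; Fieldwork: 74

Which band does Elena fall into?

Credit

Practicals (40) ≤ Homework (43), so Homework stays at 43.
Weighted total:
  Participation 80 × 0.05 = 4
  Discussion 83 × 0.13 = 10.79
  Practicals 40 × 0.09 = 3.6
  Reading responses 89 × 0.15 = 13.35
  Studio work 42 × 0.13 = 5.46
  Written exam 78 × 0.2 = 15.6
  Homework 43 × 0.13 = 5.59
  Fieldwork 74 × 0.12 = 8.88
Sum = 67.27
67.27 is ≥ 62 and < 76 → Credit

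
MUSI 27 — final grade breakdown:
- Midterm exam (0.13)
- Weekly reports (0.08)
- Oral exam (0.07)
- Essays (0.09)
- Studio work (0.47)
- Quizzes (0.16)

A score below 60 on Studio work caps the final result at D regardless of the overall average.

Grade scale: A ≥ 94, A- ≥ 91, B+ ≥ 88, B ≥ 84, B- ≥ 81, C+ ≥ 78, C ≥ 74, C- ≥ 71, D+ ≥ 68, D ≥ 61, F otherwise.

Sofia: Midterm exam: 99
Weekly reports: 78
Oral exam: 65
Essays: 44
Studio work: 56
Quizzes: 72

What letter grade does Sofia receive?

Studio work score 56 < 60: minimum not met.
Weighted total:
  Midterm exam 99 × 0.13 = 12.87
  Weekly reports 78 × 0.08 = 6.24
  Oral exam 65 × 0.07 = 4.55
  Essays 44 × 0.09 = 3.96
  Studio work 56 × 0.47 = 26.32
  Quizzes 72 × 0.16 = 11.52
Sum = 65.46
65.46 would be D; cap at D applies → D.

D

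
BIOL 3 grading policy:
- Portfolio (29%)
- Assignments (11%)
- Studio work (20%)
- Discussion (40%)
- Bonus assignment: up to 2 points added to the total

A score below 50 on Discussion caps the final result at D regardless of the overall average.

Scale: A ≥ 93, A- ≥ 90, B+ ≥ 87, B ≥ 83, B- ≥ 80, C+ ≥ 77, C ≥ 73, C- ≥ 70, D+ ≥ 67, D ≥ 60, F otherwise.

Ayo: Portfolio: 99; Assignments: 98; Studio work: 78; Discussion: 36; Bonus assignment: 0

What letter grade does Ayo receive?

D

Discussion score 36 < 50: minimum not met.
Weighted total:
  Portfolio 99 × 0.29 = 28.71
  Assignments 98 × 0.11 = 10.78
  Studio work 78 × 0.2 = 15.6
  Discussion 36 × 0.4 = 14.4
Sum = 69.49
Bonus assignment: 69.49 + 0 = 69.49
69.49 would be D+; cap at D applies → D.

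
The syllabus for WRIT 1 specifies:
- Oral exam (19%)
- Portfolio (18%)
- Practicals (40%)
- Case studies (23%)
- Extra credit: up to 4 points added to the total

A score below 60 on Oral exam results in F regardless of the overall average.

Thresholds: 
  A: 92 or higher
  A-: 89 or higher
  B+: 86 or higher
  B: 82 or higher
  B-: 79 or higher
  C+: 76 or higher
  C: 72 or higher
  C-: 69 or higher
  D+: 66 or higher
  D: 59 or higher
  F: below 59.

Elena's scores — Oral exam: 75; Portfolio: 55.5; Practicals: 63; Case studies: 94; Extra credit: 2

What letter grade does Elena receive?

Oral exam score 75 ≥ 60: minimum met.
Weighted total:
  Oral exam 75 × 0.19 = 14.25
  Portfolio 55.5 × 0.18 = 9.99
  Practicals 63 × 0.4 = 25.2
  Case studies 94 × 0.23 = 21.62
Sum = 71.06
Extra credit: 71.06 + 2 = 73.06
73.06 is ≥ 72 and < 76 → C

C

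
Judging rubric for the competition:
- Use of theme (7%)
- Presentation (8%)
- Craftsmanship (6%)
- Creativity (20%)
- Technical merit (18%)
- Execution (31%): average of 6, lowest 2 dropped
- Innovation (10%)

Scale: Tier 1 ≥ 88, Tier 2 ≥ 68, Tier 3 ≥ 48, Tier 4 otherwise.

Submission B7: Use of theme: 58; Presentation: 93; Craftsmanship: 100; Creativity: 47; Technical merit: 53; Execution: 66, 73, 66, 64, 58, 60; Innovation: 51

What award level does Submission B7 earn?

Tier 3

Execution: drop 58, 60 → average of remaining 4 = 269/4 = 67.25
Weighted total:
  Use of theme 58 × 0.07 = 4.06
  Presentation 93 × 0.08 = 7.44
  Craftsmanship 100 × 0.06 = 6
  Creativity 47 × 0.2 = 9.4
  Technical merit 53 × 0.18 = 9.54
  Execution 67.25 × 0.31 = 20.8475
  Innovation 51 × 0.1 = 5.1
Sum = 62.3875
62.3875 is ≥ 48 and < 68 → Tier 3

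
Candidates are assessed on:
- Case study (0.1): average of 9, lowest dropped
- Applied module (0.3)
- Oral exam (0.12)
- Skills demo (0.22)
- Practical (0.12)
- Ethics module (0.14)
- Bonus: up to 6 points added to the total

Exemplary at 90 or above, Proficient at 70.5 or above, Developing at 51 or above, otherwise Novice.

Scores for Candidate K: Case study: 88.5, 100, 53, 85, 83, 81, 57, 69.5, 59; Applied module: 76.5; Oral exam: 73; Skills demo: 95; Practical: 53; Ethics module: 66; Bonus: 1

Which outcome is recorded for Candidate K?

Case study: drop 53 → average of remaining 8 = 623/8 = 77.875
Weighted total:
  Case study 77.875 × 0.1 = 7.7875
  Applied module 76.5 × 0.3 = 22.95
  Oral exam 73 × 0.12 = 8.76
  Skills demo 95 × 0.22 = 20.9
  Practical 53 × 0.12 = 6.36
  Ethics module 66 × 0.14 = 9.24
Sum = 75.9975
Bonus: 75.9975 + 1 = 76.9975
76.9975 is ≥ 70.5 and < 90 → Proficient

Proficient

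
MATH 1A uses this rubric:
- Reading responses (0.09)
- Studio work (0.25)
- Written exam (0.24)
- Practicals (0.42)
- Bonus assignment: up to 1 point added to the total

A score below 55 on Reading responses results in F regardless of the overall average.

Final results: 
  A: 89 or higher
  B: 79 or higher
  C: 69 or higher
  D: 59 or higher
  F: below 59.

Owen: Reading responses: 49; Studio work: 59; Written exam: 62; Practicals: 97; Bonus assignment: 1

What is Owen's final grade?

Reading responses score 49 < 55: minimum not met.
Weighted total:
  Reading responses 49 × 0.09 = 4.41
  Studio work 59 × 0.25 = 14.75
  Written exam 62 × 0.24 = 14.88
  Practicals 97 × 0.42 = 40.74
Sum = 74.78
Bonus assignment: 74.78 + 1 = 75.78
Because the Reading responses minimum was not met, the result is F.

F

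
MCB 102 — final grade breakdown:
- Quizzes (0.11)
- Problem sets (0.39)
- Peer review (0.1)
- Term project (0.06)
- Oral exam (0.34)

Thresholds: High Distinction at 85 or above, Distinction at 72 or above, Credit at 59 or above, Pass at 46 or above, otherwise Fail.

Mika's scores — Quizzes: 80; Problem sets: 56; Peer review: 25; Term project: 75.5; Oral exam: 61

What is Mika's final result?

Pass

Weighted total:
  Quizzes 80 × 0.11 = 8.8
  Problem sets 56 × 0.39 = 21.84
  Peer review 25 × 0.1 = 2.5
  Term project 75.5 × 0.06 = 4.53
  Oral exam 61 × 0.34 = 20.74
Sum = 58.41
58.41 is ≥ 46 and < 59 → Pass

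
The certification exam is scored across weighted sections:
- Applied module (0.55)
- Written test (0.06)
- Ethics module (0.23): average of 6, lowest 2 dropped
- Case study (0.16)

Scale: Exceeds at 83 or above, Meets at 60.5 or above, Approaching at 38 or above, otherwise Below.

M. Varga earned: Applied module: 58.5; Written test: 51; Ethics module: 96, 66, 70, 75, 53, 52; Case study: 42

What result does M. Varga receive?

Approaching

Ethics module: drop 52, 53 → average of remaining 4 = 307/4 = 76.75
Weighted total:
  Applied module 58.5 × 0.55 = 32.175
  Written test 51 × 0.06 = 3.06
  Ethics module 76.75 × 0.23 = 17.6525
  Case study 42 × 0.16 = 6.72
Sum = 59.6075
59.6075 is ≥ 38 and < 60.5 → Approaching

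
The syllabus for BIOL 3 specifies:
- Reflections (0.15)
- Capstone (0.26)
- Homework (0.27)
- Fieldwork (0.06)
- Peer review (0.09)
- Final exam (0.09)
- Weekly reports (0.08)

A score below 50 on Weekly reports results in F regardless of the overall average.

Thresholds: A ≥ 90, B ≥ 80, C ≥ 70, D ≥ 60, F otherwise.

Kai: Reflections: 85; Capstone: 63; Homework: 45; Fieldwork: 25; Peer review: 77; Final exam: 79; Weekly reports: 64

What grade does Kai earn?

D

Weekly reports score 64 ≥ 50: minimum met.
Weighted total:
  Reflections 85 × 0.15 = 12.75
  Capstone 63 × 0.26 = 16.38
  Homework 45 × 0.27 = 12.15
  Fieldwork 25 × 0.06 = 1.5
  Peer review 77 × 0.09 = 6.93
  Final exam 79 × 0.09 = 7.11
  Weekly reports 64 × 0.08 = 5.12
Sum = 61.94
61.94 is ≥ 60 and < 70 → D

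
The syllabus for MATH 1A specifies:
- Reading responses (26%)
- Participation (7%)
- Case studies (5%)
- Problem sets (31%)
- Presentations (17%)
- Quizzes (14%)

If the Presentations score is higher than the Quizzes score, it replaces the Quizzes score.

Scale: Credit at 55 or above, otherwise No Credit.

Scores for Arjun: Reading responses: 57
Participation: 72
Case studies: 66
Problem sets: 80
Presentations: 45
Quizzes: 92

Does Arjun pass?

Presentations (45) ≤ Quizzes (92), so Quizzes stays at 92.
Weighted total:
  Reading responses 57 × 0.26 = 14.82
  Participation 72 × 0.07 = 5.04
  Case studies 66 × 0.05 = 3.3
  Problem sets 80 × 0.31 = 24.8
  Presentations 45 × 0.17 = 7.65
  Quizzes 92 × 0.14 = 12.88
Sum = 68.49
68.49 ≥ 55 → Credit

Credit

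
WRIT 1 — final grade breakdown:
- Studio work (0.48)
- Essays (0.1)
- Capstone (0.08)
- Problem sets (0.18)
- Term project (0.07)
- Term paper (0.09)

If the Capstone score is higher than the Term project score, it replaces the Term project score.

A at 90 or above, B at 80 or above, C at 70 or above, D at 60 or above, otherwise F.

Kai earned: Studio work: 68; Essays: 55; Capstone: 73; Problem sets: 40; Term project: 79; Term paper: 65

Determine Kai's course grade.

Capstone (73) ≤ Term project (79), so Term project stays at 79.
Weighted total:
  Studio work 68 × 0.48 = 32.64
  Essays 55 × 0.1 = 5.5
  Capstone 73 × 0.08 = 5.84
  Problem sets 40 × 0.18 = 7.2
  Term project 79 × 0.07 = 5.53
  Term paper 65 × 0.09 = 5.85
Sum = 62.56
62.56 is ≥ 60 and < 70 → D

D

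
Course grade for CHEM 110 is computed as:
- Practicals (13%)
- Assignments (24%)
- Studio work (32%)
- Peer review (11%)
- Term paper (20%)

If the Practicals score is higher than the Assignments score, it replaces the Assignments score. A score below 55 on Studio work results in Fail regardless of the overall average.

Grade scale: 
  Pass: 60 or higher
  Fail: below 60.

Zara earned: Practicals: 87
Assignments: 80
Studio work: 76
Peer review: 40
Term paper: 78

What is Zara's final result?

Practicals (87) > Assignments (80), so Assignments counts as 87.
Studio work score 76 ≥ 55: minimum met.
Weighted total:
  Practicals 87 × 0.13 = 11.31
  Assignments 87 × 0.24 = 20.88
  Studio work 76 × 0.32 = 24.32
  Peer review 40 × 0.11 = 4.4
  Term paper 78 × 0.2 = 15.6
Sum = 76.51
76.51 ≥ 60 → Pass

Pass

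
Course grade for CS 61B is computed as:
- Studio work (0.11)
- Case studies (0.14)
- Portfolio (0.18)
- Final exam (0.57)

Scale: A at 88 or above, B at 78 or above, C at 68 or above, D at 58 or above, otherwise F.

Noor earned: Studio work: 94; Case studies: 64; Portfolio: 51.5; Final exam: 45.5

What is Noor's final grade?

F

Weighted total:
  Studio work 94 × 0.11 = 10.34
  Case studies 64 × 0.14 = 8.96
  Portfolio 51.5 × 0.18 = 9.27
  Final exam 45.5 × 0.57 = 25.935
Sum = 54.505
54.505 < 58 → F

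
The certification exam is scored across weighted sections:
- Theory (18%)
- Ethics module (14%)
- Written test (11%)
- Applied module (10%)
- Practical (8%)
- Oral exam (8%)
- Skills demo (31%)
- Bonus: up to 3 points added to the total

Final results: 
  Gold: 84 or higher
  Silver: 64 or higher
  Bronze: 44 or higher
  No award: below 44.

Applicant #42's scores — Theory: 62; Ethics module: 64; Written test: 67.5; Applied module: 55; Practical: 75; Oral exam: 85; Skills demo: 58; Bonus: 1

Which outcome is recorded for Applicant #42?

Silver

Weighted total:
  Theory 62 × 0.18 = 11.16
  Ethics module 64 × 0.14 = 8.96
  Written test 67.5 × 0.11 = 7.425
  Applied module 55 × 0.1 = 5.5
  Practical 75 × 0.08 = 6
  Oral exam 85 × 0.08 = 6.8
  Skills demo 58 × 0.31 = 17.98
Sum = 63.825
Bonus: 63.825 + 1 = 64.825
64.825 is ≥ 64 and < 84 → Silver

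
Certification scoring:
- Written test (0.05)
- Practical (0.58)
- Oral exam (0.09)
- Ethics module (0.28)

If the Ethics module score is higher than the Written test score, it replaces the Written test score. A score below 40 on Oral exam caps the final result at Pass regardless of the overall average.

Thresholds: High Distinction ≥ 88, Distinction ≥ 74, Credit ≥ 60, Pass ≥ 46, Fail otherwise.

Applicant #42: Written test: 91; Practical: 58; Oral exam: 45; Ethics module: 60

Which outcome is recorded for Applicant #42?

Ethics module (60) ≤ Written test (91), so Written test stays at 91.
Oral exam score 45 ≥ 40: minimum met.
Weighted total:
  Written test 91 × 0.05 = 4.55
  Practical 58 × 0.58 = 33.64
  Oral exam 45 × 0.09 = 4.05
  Ethics module 60 × 0.28 = 16.8
Sum = 59.04
59.04 is ≥ 46 and < 60 → Pass

Pass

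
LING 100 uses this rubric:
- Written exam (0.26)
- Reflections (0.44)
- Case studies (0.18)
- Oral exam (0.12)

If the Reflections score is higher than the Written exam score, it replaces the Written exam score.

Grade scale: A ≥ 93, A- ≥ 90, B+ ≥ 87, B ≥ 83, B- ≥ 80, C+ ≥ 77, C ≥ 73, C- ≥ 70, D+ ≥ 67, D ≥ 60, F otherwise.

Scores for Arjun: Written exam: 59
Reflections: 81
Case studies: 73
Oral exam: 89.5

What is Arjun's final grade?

B-

Reflections (81) > Written exam (59), so Written exam counts as 81.
Weighted total:
  Written exam 81 × 0.26 = 21.06
  Reflections 81 × 0.44 = 35.64
  Case studies 73 × 0.18 = 13.14
  Oral exam 89.5 × 0.12 = 10.74
Sum = 80.58
80.58 is ≥ 80 and < 83 → B-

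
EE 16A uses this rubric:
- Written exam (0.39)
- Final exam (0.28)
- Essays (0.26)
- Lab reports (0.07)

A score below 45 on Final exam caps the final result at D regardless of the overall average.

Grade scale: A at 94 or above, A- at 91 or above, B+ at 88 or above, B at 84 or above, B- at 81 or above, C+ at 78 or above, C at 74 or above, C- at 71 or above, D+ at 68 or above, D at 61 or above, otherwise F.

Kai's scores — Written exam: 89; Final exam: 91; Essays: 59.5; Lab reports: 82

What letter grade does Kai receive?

B-

Final exam score 91 ≥ 45: minimum met.
Weighted total:
  Written exam 89 × 0.39 = 34.71
  Final exam 91 × 0.28 = 25.48
  Essays 59.5 × 0.26 = 15.47
  Lab reports 82 × 0.07 = 5.74
Sum = 81.4
81.4 is ≥ 81 and < 84 → B-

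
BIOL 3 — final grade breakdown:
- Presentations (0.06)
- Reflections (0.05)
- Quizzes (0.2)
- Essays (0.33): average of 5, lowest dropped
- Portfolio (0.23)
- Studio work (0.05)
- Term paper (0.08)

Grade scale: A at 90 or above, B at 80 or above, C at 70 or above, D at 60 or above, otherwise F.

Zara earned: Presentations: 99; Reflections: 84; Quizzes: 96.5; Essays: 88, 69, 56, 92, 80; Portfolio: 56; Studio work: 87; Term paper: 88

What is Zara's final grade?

B

Essays: drop 56 → average of remaining 4 = 329/4 = 82.25
Weighted total:
  Presentations 99 × 0.06 = 5.94
  Reflections 84 × 0.05 = 4.2
  Quizzes 96.5 × 0.2 = 19.3
  Essays 82.25 × 0.33 = 27.1425
  Portfolio 56 × 0.23 = 12.88
  Studio work 87 × 0.05 = 4.35
  Term paper 88 × 0.08 = 7.04
Sum = 80.8525
80.8525 is ≥ 80 and < 90 → B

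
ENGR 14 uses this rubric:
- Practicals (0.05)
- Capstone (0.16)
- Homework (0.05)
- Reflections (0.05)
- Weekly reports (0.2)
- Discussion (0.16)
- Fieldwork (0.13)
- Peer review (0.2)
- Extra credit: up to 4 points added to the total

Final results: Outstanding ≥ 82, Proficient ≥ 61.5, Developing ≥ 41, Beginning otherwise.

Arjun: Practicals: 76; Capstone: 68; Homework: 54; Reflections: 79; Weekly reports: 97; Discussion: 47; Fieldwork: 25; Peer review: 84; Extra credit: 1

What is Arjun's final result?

Proficient

Weighted total:
  Practicals 76 × 0.05 = 3.8
  Capstone 68 × 0.16 = 10.88
  Homework 54 × 0.05 = 2.7
  Reflections 79 × 0.05 = 3.95
  Weekly reports 97 × 0.2 = 19.4
  Discussion 47 × 0.16 = 7.52
  Fieldwork 25 × 0.13 = 3.25
  Peer review 84 × 0.2 = 16.8
Sum = 68.3
Extra credit: 68.3 + 1 = 69.3
69.3 is ≥ 61.5 and < 82 → Proficient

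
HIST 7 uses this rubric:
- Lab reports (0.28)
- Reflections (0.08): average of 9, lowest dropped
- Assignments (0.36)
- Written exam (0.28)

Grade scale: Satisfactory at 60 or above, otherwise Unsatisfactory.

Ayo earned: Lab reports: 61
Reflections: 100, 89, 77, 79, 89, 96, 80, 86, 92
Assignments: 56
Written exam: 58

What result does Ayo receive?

Satisfactory

Reflections: drop 77 → average of remaining 8 = 711/8 = 88.875
Weighted total:
  Lab reports 61 × 0.28 = 17.08
  Reflections 88.875 × 0.08 = 7.11
  Assignments 56 × 0.36 = 20.16
  Written exam 58 × 0.28 = 16.24
Sum = 60.59
60.59 ≥ 60 → Satisfactory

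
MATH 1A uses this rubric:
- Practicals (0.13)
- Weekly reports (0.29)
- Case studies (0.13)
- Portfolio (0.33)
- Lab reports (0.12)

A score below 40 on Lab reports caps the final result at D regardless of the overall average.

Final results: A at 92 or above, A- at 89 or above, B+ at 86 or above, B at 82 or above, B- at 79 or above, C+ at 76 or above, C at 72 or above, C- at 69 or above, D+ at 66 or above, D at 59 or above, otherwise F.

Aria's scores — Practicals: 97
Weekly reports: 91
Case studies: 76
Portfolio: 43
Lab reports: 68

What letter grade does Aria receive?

C-

Lab reports score 68 ≥ 40: minimum met.
Weighted total:
  Practicals 97 × 0.13 = 12.61
  Weekly reports 91 × 0.29 = 26.39
  Case studies 76 × 0.13 = 9.88
  Portfolio 43 × 0.33 = 14.19
  Lab reports 68 × 0.12 = 8.16
Sum = 71.23
71.23 is ≥ 69 and < 72 → C-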